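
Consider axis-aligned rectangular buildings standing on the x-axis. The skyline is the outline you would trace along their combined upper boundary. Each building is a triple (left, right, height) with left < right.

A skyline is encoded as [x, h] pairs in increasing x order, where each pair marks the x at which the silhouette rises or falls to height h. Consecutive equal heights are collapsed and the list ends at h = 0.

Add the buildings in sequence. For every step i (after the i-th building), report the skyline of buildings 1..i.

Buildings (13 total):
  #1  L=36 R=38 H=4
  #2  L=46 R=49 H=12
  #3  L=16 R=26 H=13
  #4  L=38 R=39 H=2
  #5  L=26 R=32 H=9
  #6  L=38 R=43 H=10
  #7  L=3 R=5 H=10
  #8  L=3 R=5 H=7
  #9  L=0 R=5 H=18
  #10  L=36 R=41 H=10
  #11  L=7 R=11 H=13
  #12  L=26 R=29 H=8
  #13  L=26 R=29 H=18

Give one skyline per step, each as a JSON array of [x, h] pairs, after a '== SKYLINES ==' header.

== SKYLINES ==
[[36,4],[38,0]]
[[36,4],[38,0],[46,12],[49,0]]
[[16,13],[26,0],[36,4],[38,0],[46,12],[49,0]]
[[16,13],[26,0],[36,4],[38,2],[39,0],[46,12],[49,0]]
[[16,13],[26,9],[32,0],[36,4],[38,2],[39,0],[46,12],[49,0]]
[[16,13],[26,9],[32,0],[36,4],[38,10],[43,0],[46,12],[49,0]]
[[3,10],[5,0],[16,13],[26,9],[32,0],[36,4],[38,10],[43,0],[46,12],[49,0]]
[[3,10],[5,0],[16,13],[26,9],[32,0],[36,4],[38,10],[43,0],[46,12],[49,0]]
[[0,18],[5,0],[16,13],[26,9],[32,0],[36,4],[38,10],[43,0],[46,12],[49,0]]
[[0,18],[5,0],[16,13],[26,9],[32,0],[36,10],[43,0],[46,12],[49,0]]
[[0,18],[5,0],[7,13],[11,0],[16,13],[26,9],[32,0],[36,10],[43,0],[46,12],[49,0]]
[[0,18],[5,0],[7,13],[11,0],[16,13],[26,9],[32,0],[36,10],[43,0],[46,12],[49,0]]
[[0,18],[5,0],[7,13],[11,0],[16,13],[26,18],[29,9],[32,0],[36,10],[43,0],[46,12],[49,0]]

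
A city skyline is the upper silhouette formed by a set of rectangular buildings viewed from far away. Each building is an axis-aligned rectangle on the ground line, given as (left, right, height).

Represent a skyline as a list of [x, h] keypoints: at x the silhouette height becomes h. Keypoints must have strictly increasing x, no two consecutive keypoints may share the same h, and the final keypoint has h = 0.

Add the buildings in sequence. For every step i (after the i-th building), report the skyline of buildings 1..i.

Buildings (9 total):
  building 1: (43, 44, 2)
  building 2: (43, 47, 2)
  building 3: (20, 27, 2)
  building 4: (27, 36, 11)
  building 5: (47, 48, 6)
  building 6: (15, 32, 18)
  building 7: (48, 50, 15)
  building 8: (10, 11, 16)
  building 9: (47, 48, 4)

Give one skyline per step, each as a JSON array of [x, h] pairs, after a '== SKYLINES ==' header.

== SKYLINES ==
[[43,2],[44,0]]
[[43,2],[47,0]]
[[20,2],[27,0],[43,2],[47,0]]
[[20,2],[27,11],[36,0],[43,2],[47,0]]
[[20,2],[27,11],[36,0],[43,2],[47,6],[48,0]]
[[15,18],[32,11],[36,0],[43,2],[47,6],[48,0]]
[[15,18],[32,11],[36,0],[43,2],[47,6],[48,15],[50,0]]
[[10,16],[11,0],[15,18],[32,11],[36,0],[43,2],[47,6],[48,15],[50,0]]
[[10,16],[11,0],[15,18],[32,11],[36,0],[43,2],[47,6],[48,15],[50,0]]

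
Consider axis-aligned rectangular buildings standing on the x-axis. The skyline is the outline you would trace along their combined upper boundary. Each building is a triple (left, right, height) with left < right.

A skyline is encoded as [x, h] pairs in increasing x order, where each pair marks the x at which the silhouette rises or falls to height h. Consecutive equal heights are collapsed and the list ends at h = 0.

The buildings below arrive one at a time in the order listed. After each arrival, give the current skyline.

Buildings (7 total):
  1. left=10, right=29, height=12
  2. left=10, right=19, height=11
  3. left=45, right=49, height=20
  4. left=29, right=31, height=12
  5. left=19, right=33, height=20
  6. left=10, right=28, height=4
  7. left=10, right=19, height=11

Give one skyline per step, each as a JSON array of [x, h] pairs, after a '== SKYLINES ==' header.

== SKYLINES ==
[[10,12],[29,0]]
[[10,12],[29,0]]
[[10,12],[29,0],[45,20],[49,0]]
[[10,12],[31,0],[45,20],[49,0]]
[[10,12],[19,20],[33,0],[45,20],[49,0]]
[[10,12],[19,20],[33,0],[45,20],[49,0]]
[[10,12],[19,20],[33,0],[45,20],[49,0]]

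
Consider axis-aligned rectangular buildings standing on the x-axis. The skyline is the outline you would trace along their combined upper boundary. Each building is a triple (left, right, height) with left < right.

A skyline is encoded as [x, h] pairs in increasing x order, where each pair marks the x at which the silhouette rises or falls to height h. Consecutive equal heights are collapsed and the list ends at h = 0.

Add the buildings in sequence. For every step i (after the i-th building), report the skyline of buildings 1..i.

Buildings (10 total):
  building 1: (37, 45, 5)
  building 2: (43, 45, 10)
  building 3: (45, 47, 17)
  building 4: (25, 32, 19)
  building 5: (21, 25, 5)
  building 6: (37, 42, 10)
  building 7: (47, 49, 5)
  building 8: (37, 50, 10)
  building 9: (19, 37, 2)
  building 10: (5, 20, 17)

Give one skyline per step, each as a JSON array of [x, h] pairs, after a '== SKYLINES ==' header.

== SKYLINES ==
[[37,5],[45,0]]
[[37,5],[43,10],[45,0]]
[[37,5],[43,10],[45,17],[47,0]]
[[25,19],[32,0],[37,5],[43,10],[45,17],[47,0]]
[[21,5],[25,19],[32,0],[37,5],[43,10],[45,17],[47,0]]
[[21,5],[25,19],[32,0],[37,10],[42,5],[43,10],[45,17],[47,0]]
[[21,5],[25,19],[32,0],[37,10],[42,5],[43,10],[45,17],[47,5],[49,0]]
[[21,5],[25,19],[32,0],[37,10],[45,17],[47,10],[50,0]]
[[19,2],[21,5],[25,19],[32,2],[37,10],[45,17],[47,10],[50,0]]
[[5,17],[20,2],[21,5],[25,19],[32,2],[37,10],[45,17],[47,10],[50,0]]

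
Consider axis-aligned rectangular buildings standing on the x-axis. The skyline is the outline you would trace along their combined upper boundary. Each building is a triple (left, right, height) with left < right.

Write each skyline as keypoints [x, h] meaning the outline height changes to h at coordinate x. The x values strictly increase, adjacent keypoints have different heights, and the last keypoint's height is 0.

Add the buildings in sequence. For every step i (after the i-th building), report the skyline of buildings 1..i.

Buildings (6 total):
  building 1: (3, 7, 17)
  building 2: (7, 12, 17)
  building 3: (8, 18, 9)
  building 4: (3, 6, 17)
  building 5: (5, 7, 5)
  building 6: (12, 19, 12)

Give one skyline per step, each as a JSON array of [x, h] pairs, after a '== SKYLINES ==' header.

== SKYLINES ==
[[3,17],[7,0]]
[[3,17],[12,0]]
[[3,17],[12,9],[18,0]]
[[3,17],[12,9],[18,0]]
[[3,17],[12,9],[18,0]]
[[3,17],[12,12],[19,0]]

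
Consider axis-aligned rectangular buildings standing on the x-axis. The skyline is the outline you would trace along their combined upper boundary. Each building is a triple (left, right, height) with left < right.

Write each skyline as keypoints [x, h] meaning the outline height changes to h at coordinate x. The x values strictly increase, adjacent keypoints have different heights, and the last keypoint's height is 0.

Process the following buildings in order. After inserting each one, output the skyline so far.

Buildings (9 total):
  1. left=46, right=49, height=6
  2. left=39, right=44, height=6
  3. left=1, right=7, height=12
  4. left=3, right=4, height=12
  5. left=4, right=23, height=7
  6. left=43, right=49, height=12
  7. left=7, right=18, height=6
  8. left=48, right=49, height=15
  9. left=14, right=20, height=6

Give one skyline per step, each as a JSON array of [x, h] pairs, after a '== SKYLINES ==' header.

== SKYLINES ==
[[46,6],[49,0]]
[[39,6],[44,0],[46,6],[49,0]]
[[1,12],[7,0],[39,6],[44,0],[46,6],[49,0]]
[[1,12],[7,0],[39,6],[44,0],[46,6],[49,0]]
[[1,12],[7,7],[23,0],[39,6],[44,0],[46,6],[49,0]]
[[1,12],[7,7],[23,0],[39,6],[43,12],[49,0]]
[[1,12],[7,7],[23,0],[39,6],[43,12],[49,0]]
[[1,12],[7,7],[23,0],[39,6],[43,12],[48,15],[49,0]]
[[1,12],[7,7],[23,0],[39,6],[43,12],[48,15],[49,0]]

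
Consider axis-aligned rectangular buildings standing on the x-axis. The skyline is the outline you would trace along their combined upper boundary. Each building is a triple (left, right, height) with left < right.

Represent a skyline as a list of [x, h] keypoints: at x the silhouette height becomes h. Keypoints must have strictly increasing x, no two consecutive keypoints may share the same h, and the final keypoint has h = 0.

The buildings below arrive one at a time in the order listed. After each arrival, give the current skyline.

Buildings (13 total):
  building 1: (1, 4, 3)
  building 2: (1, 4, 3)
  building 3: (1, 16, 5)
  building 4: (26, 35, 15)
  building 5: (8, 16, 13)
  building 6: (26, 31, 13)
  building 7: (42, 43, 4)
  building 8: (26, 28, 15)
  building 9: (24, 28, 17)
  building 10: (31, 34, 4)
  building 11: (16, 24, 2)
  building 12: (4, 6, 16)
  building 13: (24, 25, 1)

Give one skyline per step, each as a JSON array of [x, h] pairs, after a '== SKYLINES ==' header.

== SKYLINES ==
[[1,3],[4,0]]
[[1,3],[4,0]]
[[1,5],[16,0]]
[[1,5],[16,0],[26,15],[35,0]]
[[1,5],[8,13],[16,0],[26,15],[35,0]]
[[1,5],[8,13],[16,0],[26,15],[35,0]]
[[1,5],[8,13],[16,0],[26,15],[35,0],[42,4],[43,0]]
[[1,5],[8,13],[16,0],[26,15],[35,0],[42,4],[43,0]]
[[1,5],[8,13],[16,0],[24,17],[28,15],[35,0],[42,4],[43,0]]
[[1,5],[8,13],[16,0],[24,17],[28,15],[35,0],[42,4],[43,0]]
[[1,5],[8,13],[16,2],[24,17],[28,15],[35,0],[42,4],[43,0]]
[[1,5],[4,16],[6,5],[8,13],[16,2],[24,17],[28,15],[35,0],[42,4],[43,0]]
[[1,5],[4,16],[6,5],[8,13],[16,2],[24,17],[28,15],[35,0],[42,4],[43,0]]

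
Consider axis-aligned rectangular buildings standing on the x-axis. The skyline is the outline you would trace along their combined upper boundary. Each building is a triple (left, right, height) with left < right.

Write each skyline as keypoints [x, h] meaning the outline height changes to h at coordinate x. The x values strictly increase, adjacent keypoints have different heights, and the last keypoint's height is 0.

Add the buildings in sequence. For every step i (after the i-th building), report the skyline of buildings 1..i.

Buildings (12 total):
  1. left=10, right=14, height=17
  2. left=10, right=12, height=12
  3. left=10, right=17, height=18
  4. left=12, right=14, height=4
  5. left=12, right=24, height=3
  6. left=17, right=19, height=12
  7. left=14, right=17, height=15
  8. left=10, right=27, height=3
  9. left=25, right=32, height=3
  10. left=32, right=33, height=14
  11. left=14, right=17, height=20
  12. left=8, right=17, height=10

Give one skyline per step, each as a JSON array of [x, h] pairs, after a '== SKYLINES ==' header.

== SKYLINES ==
[[10,17],[14,0]]
[[10,17],[14,0]]
[[10,18],[17,0]]
[[10,18],[17,0]]
[[10,18],[17,3],[24,0]]
[[10,18],[17,12],[19,3],[24,0]]
[[10,18],[17,12],[19,3],[24,0]]
[[10,18],[17,12],[19,3],[27,0]]
[[10,18],[17,12],[19,3],[32,0]]
[[10,18],[17,12],[19,3],[32,14],[33,0]]
[[10,18],[14,20],[17,12],[19,3],[32,14],[33,0]]
[[8,10],[10,18],[14,20],[17,12],[19,3],[32,14],[33,0]]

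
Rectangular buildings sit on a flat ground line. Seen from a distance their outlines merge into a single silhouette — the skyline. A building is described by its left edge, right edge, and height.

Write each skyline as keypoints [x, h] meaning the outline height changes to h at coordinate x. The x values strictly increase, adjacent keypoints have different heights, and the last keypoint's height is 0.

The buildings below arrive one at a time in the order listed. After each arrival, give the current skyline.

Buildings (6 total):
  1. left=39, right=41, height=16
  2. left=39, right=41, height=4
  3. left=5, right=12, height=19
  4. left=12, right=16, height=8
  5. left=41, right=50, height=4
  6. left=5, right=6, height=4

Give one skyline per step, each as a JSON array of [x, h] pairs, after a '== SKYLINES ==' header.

== SKYLINES ==
[[39,16],[41,0]]
[[39,16],[41,0]]
[[5,19],[12,0],[39,16],[41,0]]
[[5,19],[12,8],[16,0],[39,16],[41,0]]
[[5,19],[12,8],[16,0],[39,16],[41,4],[50,0]]
[[5,19],[12,8],[16,0],[39,16],[41,4],[50,0]]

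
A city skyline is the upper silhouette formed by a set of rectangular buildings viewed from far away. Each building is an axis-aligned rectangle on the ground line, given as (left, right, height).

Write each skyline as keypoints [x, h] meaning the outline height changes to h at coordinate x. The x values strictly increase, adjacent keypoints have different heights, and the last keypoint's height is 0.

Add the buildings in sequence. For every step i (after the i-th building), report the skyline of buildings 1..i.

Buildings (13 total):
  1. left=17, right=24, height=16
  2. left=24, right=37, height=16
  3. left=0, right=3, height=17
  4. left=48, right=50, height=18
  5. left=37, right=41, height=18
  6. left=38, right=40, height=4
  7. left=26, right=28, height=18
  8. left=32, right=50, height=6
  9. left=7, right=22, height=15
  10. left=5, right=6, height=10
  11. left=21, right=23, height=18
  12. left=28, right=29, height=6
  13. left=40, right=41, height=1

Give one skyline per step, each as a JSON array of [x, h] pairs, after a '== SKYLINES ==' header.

== SKYLINES ==
[[17,16],[24,0]]
[[17,16],[37,0]]
[[0,17],[3,0],[17,16],[37,0]]
[[0,17],[3,0],[17,16],[37,0],[48,18],[50,0]]
[[0,17],[3,0],[17,16],[37,18],[41,0],[48,18],[50,0]]
[[0,17],[3,0],[17,16],[37,18],[41,0],[48,18],[50,0]]
[[0,17],[3,0],[17,16],[26,18],[28,16],[37,18],[41,0],[48,18],[50,0]]
[[0,17],[3,0],[17,16],[26,18],[28,16],[37,18],[41,6],[48,18],[50,0]]
[[0,17],[3,0],[7,15],[17,16],[26,18],[28,16],[37,18],[41,6],[48,18],[50,0]]
[[0,17],[3,0],[5,10],[6,0],[7,15],[17,16],[26,18],[28,16],[37,18],[41,6],[48,18],[50,0]]
[[0,17],[3,0],[5,10],[6,0],[7,15],[17,16],[21,18],[23,16],[26,18],[28,16],[37,18],[41,6],[48,18],[50,0]]
[[0,17],[3,0],[5,10],[6,0],[7,15],[17,16],[21,18],[23,16],[26,18],[28,16],[37,18],[41,6],[48,18],[50,0]]
[[0,17],[3,0],[5,10],[6,0],[7,15],[17,16],[21,18],[23,16],[26,18],[28,16],[37,18],[41,6],[48,18],[50,0]]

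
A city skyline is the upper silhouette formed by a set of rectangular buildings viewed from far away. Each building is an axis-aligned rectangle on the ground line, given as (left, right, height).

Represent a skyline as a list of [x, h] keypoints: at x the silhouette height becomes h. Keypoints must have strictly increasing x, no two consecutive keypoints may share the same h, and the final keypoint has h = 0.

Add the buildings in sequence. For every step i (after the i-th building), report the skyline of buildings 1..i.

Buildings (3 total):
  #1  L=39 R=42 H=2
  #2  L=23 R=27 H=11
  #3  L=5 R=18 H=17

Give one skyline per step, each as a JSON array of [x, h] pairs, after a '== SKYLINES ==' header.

== SKYLINES ==
[[39,2],[42,0]]
[[23,11],[27,0],[39,2],[42,0]]
[[5,17],[18,0],[23,11],[27,0],[39,2],[42,0]]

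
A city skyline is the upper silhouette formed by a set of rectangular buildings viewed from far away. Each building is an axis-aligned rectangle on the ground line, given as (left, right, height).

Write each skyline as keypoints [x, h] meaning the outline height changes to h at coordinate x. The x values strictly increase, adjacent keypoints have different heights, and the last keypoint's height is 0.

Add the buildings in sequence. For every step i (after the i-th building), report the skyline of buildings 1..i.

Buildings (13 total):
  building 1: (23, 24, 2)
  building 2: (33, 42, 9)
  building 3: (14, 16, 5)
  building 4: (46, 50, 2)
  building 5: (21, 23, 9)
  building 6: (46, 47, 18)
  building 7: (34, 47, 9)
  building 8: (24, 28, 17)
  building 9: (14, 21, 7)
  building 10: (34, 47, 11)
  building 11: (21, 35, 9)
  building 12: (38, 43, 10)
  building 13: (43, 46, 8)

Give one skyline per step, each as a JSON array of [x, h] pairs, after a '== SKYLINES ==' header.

== SKYLINES ==
[[23,2],[24,0]]
[[23,2],[24,0],[33,9],[42,0]]
[[14,5],[16,0],[23,2],[24,0],[33,9],[42,0]]
[[14,5],[16,0],[23,2],[24,0],[33,9],[42,0],[46,2],[50,0]]
[[14,5],[16,0],[21,9],[23,2],[24,0],[33,9],[42,0],[46,2],[50,0]]
[[14,5],[16,0],[21,9],[23,2],[24,0],[33,9],[42,0],[46,18],[47,2],[50,0]]
[[14,5],[16,0],[21,9],[23,2],[24,0],[33,9],[46,18],[47,2],[50,0]]
[[14,5],[16,0],[21,9],[23,2],[24,17],[28,0],[33,9],[46,18],[47,2],[50,0]]
[[14,7],[21,9],[23,2],[24,17],[28,0],[33,9],[46,18],[47,2],[50,0]]
[[14,7],[21,9],[23,2],[24,17],[28,0],[33,9],[34,11],[46,18],[47,2],[50,0]]
[[14,7],[21,9],[24,17],[28,9],[34,11],[46,18],[47,2],[50,0]]
[[14,7],[21,9],[24,17],[28,9],[34,11],[46,18],[47,2],[50,0]]
[[14,7],[21,9],[24,17],[28,9],[34,11],[46,18],[47,2],[50,0]]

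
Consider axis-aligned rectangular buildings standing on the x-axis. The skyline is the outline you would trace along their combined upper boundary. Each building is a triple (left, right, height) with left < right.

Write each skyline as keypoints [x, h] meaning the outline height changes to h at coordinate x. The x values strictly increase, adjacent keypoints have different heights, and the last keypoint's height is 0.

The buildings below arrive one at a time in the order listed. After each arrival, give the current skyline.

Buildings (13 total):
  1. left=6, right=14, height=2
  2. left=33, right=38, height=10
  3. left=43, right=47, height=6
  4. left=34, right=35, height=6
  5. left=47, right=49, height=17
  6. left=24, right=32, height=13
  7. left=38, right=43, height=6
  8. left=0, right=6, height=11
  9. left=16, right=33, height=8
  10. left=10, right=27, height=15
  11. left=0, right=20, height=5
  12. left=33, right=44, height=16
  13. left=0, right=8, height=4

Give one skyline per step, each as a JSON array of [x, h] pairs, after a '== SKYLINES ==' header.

== SKYLINES ==
[[6,2],[14,0]]
[[6,2],[14,0],[33,10],[38,0]]
[[6,2],[14,0],[33,10],[38,0],[43,6],[47,0]]
[[6,2],[14,0],[33,10],[38,0],[43,6],[47,0]]
[[6,2],[14,0],[33,10],[38,0],[43,6],[47,17],[49,0]]
[[6,2],[14,0],[24,13],[32,0],[33,10],[38,0],[43,6],[47,17],[49,0]]
[[6,2],[14,0],[24,13],[32,0],[33,10],[38,6],[47,17],[49,0]]
[[0,11],[6,2],[14,0],[24,13],[32,0],[33,10],[38,6],[47,17],[49,0]]
[[0,11],[6,2],[14,0],[16,8],[24,13],[32,8],[33,10],[38,6],[47,17],[49,0]]
[[0,11],[6,2],[10,15],[27,13],[32,8],[33,10],[38,6],[47,17],[49,0]]
[[0,11],[6,5],[10,15],[27,13],[32,8],[33,10],[38,6],[47,17],[49,0]]
[[0,11],[6,5],[10,15],[27,13],[32,8],[33,16],[44,6],[47,17],[49,0]]
[[0,11],[6,5],[10,15],[27,13],[32,8],[33,16],[44,6],[47,17],[49,0]]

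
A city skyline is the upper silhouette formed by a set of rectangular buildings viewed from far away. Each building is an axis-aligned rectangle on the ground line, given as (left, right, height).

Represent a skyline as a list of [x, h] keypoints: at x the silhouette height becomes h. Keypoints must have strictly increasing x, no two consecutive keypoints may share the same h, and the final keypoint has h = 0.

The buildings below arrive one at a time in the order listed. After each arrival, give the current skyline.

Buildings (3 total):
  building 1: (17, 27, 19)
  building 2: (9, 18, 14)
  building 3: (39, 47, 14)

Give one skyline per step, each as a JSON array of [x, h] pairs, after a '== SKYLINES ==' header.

== SKYLINES ==
[[17,19],[27,0]]
[[9,14],[17,19],[27,0]]
[[9,14],[17,19],[27,0],[39,14],[47,0]]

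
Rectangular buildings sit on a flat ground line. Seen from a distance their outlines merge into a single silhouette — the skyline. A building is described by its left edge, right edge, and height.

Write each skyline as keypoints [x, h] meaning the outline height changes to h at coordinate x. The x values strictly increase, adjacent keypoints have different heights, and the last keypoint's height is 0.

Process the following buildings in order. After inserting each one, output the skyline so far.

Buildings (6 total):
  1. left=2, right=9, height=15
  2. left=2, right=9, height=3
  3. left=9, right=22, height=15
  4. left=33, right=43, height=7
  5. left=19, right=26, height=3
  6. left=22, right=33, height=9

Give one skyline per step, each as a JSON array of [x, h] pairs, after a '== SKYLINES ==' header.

== SKYLINES ==
[[2,15],[9,0]]
[[2,15],[9,0]]
[[2,15],[22,0]]
[[2,15],[22,0],[33,7],[43,0]]
[[2,15],[22,3],[26,0],[33,7],[43,0]]
[[2,15],[22,9],[33,7],[43,0]]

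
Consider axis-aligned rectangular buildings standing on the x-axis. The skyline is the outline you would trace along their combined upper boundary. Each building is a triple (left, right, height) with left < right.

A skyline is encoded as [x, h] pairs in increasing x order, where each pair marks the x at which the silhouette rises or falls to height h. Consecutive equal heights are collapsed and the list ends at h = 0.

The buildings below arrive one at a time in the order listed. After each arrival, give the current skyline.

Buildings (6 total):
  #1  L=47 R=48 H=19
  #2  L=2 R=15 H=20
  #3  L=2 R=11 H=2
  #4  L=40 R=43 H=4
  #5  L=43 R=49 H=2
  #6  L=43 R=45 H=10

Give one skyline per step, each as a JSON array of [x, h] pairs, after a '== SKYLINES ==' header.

== SKYLINES ==
[[47,19],[48,0]]
[[2,20],[15,0],[47,19],[48,0]]
[[2,20],[15,0],[47,19],[48,0]]
[[2,20],[15,0],[40,4],[43,0],[47,19],[48,0]]
[[2,20],[15,0],[40,4],[43,2],[47,19],[48,2],[49,0]]
[[2,20],[15,0],[40,4],[43,10],[45,2],[47,19],[48,2],[49,0]]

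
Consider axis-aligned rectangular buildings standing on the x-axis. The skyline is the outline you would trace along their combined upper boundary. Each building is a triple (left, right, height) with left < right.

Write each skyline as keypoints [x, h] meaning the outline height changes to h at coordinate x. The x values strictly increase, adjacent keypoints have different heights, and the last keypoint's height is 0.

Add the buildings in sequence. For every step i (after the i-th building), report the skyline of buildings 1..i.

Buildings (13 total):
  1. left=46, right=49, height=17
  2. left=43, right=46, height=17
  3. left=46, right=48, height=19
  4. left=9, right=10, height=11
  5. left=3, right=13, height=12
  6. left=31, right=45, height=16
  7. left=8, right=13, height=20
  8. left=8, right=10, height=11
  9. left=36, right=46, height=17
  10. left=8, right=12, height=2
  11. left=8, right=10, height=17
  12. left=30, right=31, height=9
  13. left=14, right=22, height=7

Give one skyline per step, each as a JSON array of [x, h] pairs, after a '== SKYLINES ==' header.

== SKYLINES ==
[[46,17],[49,0]]
[[43,17],[49,0]]
[[43,17],[46,19],[48,17],[49,0]]
[[9,11],[10,0],[43,17],[46,19],[48,17],[49,0]]
[[3,12],[13,0],[43,17],[46,19],[48,17],[49,0]]
[[3,12],[13,0],[31,16],[43,17],[46,19],[48,17],[49,0]]
[[3,12],[8,20],[13,0],[31,16],[43,17],[46,19],[48,17],[49,0]]
[[3,12],[8,20],[13,0],[31,16],[43,17],[46,19],[48,17],[49,0]]
[[3,12],[8,20],[13,0],[31,16],[36,17],[46,19],[48,17],[49,0]]
[[3,12],[8,20],[13,0],[31,16],[36,17],[46,19],[48,17],[49,0]]
[[3,12],[8,20],[13,0],[31,16],[36,17],[46,19],[48,17],[49,0]]
[[3,12],[8,20],[13,0],[30,9],[31,16],[36,17],[46,19],[48,17],[49,0]]
[[3,12],[8,20],[13,0],[14,7],[22,0],[30,9],[31,16],[36,17],[46,19],[48,17],[49,0]]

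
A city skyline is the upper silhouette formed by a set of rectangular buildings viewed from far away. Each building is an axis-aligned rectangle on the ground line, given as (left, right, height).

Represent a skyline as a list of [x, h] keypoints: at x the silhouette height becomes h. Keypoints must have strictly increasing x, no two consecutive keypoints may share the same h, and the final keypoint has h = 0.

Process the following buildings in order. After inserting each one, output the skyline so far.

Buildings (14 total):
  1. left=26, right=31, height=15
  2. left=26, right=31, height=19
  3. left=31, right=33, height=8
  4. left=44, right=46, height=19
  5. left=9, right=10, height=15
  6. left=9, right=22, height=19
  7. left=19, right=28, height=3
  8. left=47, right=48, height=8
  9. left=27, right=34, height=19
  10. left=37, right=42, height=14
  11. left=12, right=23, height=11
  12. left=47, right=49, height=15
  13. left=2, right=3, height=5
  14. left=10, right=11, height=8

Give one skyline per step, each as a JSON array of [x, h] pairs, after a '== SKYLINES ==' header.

== SKYLINES ==
[[26,15],[31,0]]
[[26,19],[31,0]]
[[26,19],[31,8],[33,0]]
[[26,19],[31,8],[33,0],[44,19],[46,0]]
[[9,15],[10,0],[26,19],[31,8],[33,0],[44,19],[46,0]]
[[9,19],[22,0],[26,19],[31,8],[33,0],[44,19],[46,0]]
[[9,19],[22,3],[26,19],[31,8],[33,0],[44,19],[46,0]]
[[9,19],[22,3],[26,19],[31,8],[33,0],[44,19],[46,0],[47,8],[48,0]]
[[9,19],[22,3],[26,19],[34,0],[44,19],[46,0],[47,8],[48,0]]
[[9,19],[22,3],[26,19],[34,0],[37,14],[42,0],[44,19],[46,0],[47,8],[48,0]]
[[9,19],[22,11],[23,3],[26,19],[34,0],[37,14],[42,0],[44,19],[46,0],[47,8],[48,0]]
[[9,19],[22,11],[23,3],[26,19],[34,0],[37,14],[42,0],[44,19],[46,0],[47,15],[49,0]]
[[2,5],[3,0],[9,19],[22,11],[23,3],[26,19],[34,0],[37,14],[42,0],[44,19],[46,0],[47,15],[49,0]]
[[2,5],[3,0],[9,19],[22,11],[23,3],[26,19],[34,0],[37,14],[42,0],[44,19],[46,0],[47,15],[49,0]]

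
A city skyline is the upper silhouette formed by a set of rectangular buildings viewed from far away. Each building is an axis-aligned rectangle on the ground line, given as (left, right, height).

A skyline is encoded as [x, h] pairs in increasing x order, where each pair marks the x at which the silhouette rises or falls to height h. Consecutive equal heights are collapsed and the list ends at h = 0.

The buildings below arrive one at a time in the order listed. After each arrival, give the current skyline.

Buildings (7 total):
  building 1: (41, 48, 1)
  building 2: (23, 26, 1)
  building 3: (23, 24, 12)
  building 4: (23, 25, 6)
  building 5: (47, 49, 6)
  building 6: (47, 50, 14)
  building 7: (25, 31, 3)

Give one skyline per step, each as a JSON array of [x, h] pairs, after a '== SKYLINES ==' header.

== SKYLINES ==
[[41,1],[48,0]]
[[23,1],[26,0],[41,1],[48,0]]
[[23,12],[24,1],[26,0],[41,1],[48,0]]
[[23,12],[24,6],[25,1],[26,0],[41,1],[48,0]]
[[23,12],[24,6],[25,1],[26,0],[41,1],[47,6],[49,0]]
[[23,12],[24,6],[25,1],[26,0],[41,1],[47,14],[50,0]]
[[23,12],[24,6],[25,3],[31,0],[41,1],[47,14],[50,0]]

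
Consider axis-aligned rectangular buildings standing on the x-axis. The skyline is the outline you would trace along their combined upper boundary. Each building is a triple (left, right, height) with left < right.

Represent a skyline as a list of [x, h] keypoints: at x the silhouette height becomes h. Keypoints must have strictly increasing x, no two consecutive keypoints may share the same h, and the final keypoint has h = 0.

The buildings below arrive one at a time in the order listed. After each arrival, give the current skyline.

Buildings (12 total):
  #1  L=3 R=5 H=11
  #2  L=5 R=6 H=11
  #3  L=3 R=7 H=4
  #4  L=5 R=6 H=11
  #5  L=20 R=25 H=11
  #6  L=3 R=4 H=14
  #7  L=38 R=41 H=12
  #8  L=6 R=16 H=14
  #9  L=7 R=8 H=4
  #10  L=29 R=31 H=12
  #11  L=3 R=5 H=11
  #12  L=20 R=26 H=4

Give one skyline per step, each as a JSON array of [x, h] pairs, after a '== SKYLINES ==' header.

== SKYLINES ==
[[3,11],[5,0]]
[[3,11],[6,0]]
[[3,11],[6,4],[7,0]]
[[3,11],[6,4],[7,0]]
[[3,11],[6,4],[7,0],[20,11],[25,0]]
[[3,14],[4,11],[6,4],[7,0],[20,11],[25,0]]
[[3,14],[4,11],[6,4],[7,0],[20,11],[25,0],[38,12],[41,0]]
[[3,14],[4,11],[6,14],[16,0],[20,11],[25,0],[38,12],[41,0]]
[[3,14],[4,11],[6,14],[16,0],[20,11],[25,0],[38,12],[41,0]]
[[3,14],[4,11],[6,14],[16,0],[20,11],[25,0],[29,12],[31,0],[38,12],[41,0]]
[[3,14],[4,11],[6,14],[16,0],[20,11],[25,0],[29,12],[31,0],[38,12],[41,0]]
[[3,14],[4,11],[6,14],[16,0],[20,11],[25,4],[26,0],[29,12],[31,0],[38,12],[41,0]]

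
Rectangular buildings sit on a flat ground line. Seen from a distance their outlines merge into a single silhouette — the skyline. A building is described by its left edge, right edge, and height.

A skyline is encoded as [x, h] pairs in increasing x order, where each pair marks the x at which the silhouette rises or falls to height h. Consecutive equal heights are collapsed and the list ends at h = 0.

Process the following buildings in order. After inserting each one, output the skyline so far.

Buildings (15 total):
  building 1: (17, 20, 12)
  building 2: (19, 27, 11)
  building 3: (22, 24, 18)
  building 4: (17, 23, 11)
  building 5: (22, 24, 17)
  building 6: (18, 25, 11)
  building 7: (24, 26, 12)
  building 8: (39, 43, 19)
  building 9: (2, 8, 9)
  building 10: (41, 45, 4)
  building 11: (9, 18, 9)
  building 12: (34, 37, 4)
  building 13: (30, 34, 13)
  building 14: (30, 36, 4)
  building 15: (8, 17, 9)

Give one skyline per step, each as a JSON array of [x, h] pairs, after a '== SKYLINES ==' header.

== SKYLINES ==
[[17,12],[20,0]]
[[17,12],[20,11],[27,0]]
[[17,12],[20,11],[22,18],[24,11],[27,0]]
[[17,12],[20,11],[22,18],[24,11],[27,0]]
[[17,12],[20,11],[22,18],[24,11],[27,0]]
[[17,12],[20,11],[22,18],[24,11],[27,0]]
[[17,12],[20,11],[22,18],[24,12],[26,11],[27,0]]
[[17,12],[20,11],[22,18],[24,12],[26,11],[27,0],[39,19],[43,0]]
[[2,9],[8,0],[17,12],[20,11],[22,18],[24,12],[26,11],[27,0],[39,19],[43,0]]
[[2,9],[8,0],[17,12],[20,11],[22,18],[24,12],[26,11],[27,0],[39,19],[43,4],[45,0]]
[[2,9],[8,0],[9,9],[17,12],[20,11],[22,18],[24,12],[26,11],[27,0],[39,19],[43,4],[45,0]]
[[2,9],[8,0],[9,9],[17,12],[20,11],[22,18],[24,12],[26,11],[27,0],[34,4],[37,0],[39,19],[43,4],[45,0]]
[[2,9],[8,0],[9,9],[17,12],[20,11],[22,18],[24,12],[26,11],[27,0],[30,13],[34,4],[37,0],[39,19],[43,4],[45,0]]
[[2,9],[8,0],[9,9],[17,12],[20,11],[22,18],[24,12],[26,11],[27,0],[30,13],[34,4],[37,0],[39,19],[43,4],[45,0]]
[[2,9],[17,12],[20,11],[22,18],[24,12],[26,11],[27,0],[30,13],[34,4],[37,0],[39,19],[43,4],[45,0]]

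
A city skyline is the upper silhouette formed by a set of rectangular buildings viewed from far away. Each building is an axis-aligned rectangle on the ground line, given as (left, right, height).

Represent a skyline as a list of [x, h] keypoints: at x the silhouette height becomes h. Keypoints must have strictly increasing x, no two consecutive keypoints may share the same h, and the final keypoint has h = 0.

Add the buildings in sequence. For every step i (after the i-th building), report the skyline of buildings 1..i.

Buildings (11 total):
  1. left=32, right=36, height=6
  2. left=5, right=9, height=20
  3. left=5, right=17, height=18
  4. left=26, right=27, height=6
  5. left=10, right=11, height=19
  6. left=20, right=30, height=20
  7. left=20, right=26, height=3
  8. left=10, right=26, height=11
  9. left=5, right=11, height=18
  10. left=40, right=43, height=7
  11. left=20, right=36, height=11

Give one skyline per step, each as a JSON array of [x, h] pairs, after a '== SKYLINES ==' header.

== SKYLINES ==
[[32,6],[36,0]]
[[5,20],[9,0],[32,6],[36,0]]
[[5,20],[9,18],[17,0],[32,6],[36,0]]
[[5,20],[9,18],[17,0],[26,6],[27,0],[32,6],[36,0]]
[[5,20],[9,18],[10,19],[11,18],[17,0],[26,6],[27,0],[32,6],[36,0]]
[[5,20],[9,18],[10,19],[11,18],[17,0],[20,20],[30,0],[32,6],[36,0]]
[[5,20],[9,18],[10,19],[11,18],[17,0],[20,20],[30,0],[32,6],[36,0]]
[[5,20],[9,18],[10,19],[11,18],[17,11],[20,20],[30,0],[32,6],[36,0]]
[[5,20],[9,18],[10,19],[11,18],[17,11],[20,20],[30,0],[32,6],[36,0]]
[[5,20],[9,18],[10,19],[11,18],[17,11],[20,20],[30,0],[32,6],[36,0],[40,7],[43,0]]
[[5,20],[9,18],[10,19],[11,18],[17,11],[20,20],[30,11],[36,0],[40,7],[43,0]]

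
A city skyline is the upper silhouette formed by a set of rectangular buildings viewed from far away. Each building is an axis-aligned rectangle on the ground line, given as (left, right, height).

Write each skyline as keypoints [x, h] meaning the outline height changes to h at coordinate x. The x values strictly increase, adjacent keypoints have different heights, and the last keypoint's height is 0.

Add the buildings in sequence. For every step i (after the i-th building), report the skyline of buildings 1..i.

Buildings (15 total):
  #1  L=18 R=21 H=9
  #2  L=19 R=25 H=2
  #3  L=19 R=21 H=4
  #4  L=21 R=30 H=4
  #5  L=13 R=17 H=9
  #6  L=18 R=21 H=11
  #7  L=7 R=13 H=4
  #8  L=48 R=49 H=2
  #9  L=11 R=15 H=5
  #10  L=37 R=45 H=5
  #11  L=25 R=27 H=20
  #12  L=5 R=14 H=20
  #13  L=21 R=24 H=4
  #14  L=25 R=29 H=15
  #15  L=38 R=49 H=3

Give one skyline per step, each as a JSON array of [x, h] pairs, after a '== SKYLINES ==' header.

== SKYLINES ==
[[18,9],[21,0]]
[[18,9],[21,2],[25,0]]
[[18,9],[21,2],[25,0]]
[[18,9],[21,4],[30,0]]
[[13,9],[17,0],[18,9],[21,4],[30,0]]
[[13,9],[17,0],[18,11],[21,4],[30,0]]
[[7,4],[13,9],[17,0],[18,11],[21,4],[30,0]]
[[7,4],[13,9],[17,0],[18,11],[21,4],[30,0],[48,2],[49,0]]
[[7,4],[11,5],[13,9],[17,0],[18,11],[21,4],[30,0],[48,2],[49,0]]
[[7,4],[11,5],[13,9],[17,0],[18,11],[21,4],[30,0],[37,5],[45,0],[48,2],[49,0]]
[[7,4],[11,5],[13,9],[17,0],[18,11],[21,4],[25,20],[27,4],[30,0],[37,5],[45,0],[48,2],[49,0]]
[[5,20],[14,9],[17,0],[18,11],[21,4],[25,20],[27,4],[30,0],[37,5],[45,0],[48,2],[49,0]]
[[5,20],[14,9],[17,0],[18,11],[21,4],[25,20],[27,4],[30,0],[37,5],[45,0],[48,2],[49,0]]
[[5,20],[14,9],[17,0],[18,11],[21,4],[25,20],[27,15],[29,4],[30,0],[37,5],[45,0],[48,2],[49,0]]
[[5,20],[14,9],[17,0],[18,11],[21,4],[25,20],[27,15],[29,4],[30,0],[37,5],[45,3],[49,0]]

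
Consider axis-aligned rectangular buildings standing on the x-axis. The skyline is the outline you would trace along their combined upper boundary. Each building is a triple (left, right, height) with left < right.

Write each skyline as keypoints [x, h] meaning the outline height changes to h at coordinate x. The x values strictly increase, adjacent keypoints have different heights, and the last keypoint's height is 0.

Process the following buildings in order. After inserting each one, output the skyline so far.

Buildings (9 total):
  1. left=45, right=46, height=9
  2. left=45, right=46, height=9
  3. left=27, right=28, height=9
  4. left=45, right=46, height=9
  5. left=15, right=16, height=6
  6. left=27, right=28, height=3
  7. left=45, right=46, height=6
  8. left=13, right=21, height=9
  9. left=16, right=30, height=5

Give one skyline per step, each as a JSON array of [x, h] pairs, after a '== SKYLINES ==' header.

== SKYLINES ==
[[45,9],[46,0]]
[[45,9],[46,0]]
[[27,9],[28,0],[45,9],[46,0]]
[[27,9],[28,0],[45,9],[46,0]]
[[15,6],[16,0],[27,9],[28,0],[45,9],[46,0]]
[[15,6],[16,0],[27,9],[28,0],[45,9],[46,0]]
[[15,6],[16,0],[27,9],[28,0],[45,9],[46,0]]
[[13,9],[21,0],[27,9],[28,0],[45,9],[46,0]]
[[13,9],[21,5],[27,9],[28,5],[30,0],[45,9],[46,0]]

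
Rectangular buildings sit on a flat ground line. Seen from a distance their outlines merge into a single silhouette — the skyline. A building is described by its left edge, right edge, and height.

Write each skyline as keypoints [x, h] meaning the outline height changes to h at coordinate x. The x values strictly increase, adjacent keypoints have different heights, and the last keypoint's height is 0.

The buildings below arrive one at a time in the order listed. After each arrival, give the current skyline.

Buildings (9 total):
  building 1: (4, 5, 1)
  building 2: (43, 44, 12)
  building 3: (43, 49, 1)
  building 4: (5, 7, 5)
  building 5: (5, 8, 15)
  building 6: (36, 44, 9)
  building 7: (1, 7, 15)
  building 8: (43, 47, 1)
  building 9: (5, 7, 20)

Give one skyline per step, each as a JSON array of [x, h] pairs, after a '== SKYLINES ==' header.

== SKYLINES ==
[[4,1],[5,0]]
[[4,1],[5,0],[43,12],[44,0]]
[[4,1],[5,0],[43,12],[44,1],[49,0]]
[[4,1],[5,5],[7,0],[43,12],[44,1],[49,0]]
[[4,1],[5,15],[8,0],[43,12],[44,1],[49,0]]
[[4,1],[5,15],[8,0],[36,9],[43,12],[44,1],[49,0]]
[[1,15],[8,0],[36,9],[43,12],[44,1],[49,0]]
[[1,15],[8,0],[36,9],[43,12],[44,1],[49,0]]
[[1,15],[5,20],[7,15],[8,0],[36,9],[43,12],[44,1],[49,0]]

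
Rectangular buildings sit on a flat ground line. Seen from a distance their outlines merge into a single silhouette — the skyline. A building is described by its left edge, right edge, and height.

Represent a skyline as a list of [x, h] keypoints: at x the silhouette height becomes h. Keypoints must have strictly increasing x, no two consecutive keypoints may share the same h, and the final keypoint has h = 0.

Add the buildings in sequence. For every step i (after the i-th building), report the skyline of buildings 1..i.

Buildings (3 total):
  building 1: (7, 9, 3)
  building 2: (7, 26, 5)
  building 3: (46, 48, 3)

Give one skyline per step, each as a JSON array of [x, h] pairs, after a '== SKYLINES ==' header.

== SKYLINES ==
[[7,3],[9,0]]
[[7,5],[26,0]]
[[7,5],[26,0],[46,3],[48,0]]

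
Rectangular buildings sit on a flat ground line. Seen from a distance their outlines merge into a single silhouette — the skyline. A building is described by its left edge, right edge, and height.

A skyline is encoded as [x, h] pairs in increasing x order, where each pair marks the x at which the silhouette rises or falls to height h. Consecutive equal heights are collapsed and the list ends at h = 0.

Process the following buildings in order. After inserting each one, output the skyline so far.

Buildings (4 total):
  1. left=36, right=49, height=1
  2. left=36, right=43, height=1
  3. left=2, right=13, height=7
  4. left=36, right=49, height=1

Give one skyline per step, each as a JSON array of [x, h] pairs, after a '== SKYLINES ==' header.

== SKYLINES ==
[[36,1],[49,0]]
[[36,1],[49,0]]
[[2,7],[13,0],[36,1],[49,0]]
[[2,7],[13,0],[36,1],[49,0]]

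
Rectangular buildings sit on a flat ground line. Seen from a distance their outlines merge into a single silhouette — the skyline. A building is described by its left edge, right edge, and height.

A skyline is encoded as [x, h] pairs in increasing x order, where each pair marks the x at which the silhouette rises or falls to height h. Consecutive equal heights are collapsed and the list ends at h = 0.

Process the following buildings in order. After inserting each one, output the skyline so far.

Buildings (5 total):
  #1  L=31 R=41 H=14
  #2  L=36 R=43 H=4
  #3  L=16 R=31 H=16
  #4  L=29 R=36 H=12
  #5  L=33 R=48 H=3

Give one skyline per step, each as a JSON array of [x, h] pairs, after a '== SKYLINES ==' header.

== SKYLINES ==
[[31,14],[41,0]]
[[31,14],[41,4],[43,0]]
[[16,16],[31,14],[41,4],[43,0]]
[[16,16],[31,14],[41,4],[43,0]]
[[16,16],[31,14],[41,4],[43,3],[48,0]]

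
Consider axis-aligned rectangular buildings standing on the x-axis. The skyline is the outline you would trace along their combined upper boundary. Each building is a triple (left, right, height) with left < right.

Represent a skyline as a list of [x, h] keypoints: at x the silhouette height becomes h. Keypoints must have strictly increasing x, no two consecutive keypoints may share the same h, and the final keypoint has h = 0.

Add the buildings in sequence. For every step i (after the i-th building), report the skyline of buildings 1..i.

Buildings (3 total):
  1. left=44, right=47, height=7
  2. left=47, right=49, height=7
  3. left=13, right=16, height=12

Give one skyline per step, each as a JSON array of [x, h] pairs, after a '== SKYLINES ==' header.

== SKYLINES ==
[[44,7],[47,0]]
[[44,7],[49,0]]
[[13,12],[16,0],[44,7],[49,0]]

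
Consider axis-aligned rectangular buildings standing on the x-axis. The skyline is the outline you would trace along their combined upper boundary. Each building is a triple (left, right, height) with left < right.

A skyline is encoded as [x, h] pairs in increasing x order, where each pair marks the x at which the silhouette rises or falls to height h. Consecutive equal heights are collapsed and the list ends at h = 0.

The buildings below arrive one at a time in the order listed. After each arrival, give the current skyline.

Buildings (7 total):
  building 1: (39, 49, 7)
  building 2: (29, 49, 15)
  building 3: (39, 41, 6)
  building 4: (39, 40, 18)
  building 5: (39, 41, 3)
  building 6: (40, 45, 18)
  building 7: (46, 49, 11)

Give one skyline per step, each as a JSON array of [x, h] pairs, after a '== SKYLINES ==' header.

== SKYLINES ==
[[39,7],[49,0]]
[[29,15],[49,0]]
[[29,15],[49,0]]
[[29,15],[39,18],[40,15],[49,0]]
[[29,15],[39,18],[40,15],[49,0]]
[[29,15],[39,18],[45,15],[49,0]]
[[29,15],[39,18],[45,15],[49,0]]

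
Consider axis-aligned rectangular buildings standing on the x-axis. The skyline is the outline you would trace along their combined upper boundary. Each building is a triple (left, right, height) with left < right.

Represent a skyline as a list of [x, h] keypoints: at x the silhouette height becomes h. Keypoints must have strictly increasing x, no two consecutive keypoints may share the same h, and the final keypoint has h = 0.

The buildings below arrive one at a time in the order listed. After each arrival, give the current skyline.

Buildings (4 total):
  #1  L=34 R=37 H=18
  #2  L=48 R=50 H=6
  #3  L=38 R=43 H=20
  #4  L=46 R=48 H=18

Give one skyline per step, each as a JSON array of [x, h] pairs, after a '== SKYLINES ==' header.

== SKYLINES ==
[[34,18],[37,0]]
[[34,18],[37,0],[48,6],[50,0]]
[[34,18],[37,0],[38,20],[43,0],[48,6],[50,0]]
[[34,18],[37,0],[38,20],[43,0],[46,18],[48,6],[50,0]]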